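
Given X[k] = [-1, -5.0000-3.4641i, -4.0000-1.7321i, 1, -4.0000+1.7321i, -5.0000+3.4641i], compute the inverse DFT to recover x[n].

x[n] = (1/6) Σ(k=0 to 5) X[k] · e^(2πikn/6)

Computing each x[n]:
x[0] = -3
x[1] = 1
x[2] = 2
x[3] = 0
x[4] = 1
x[5] = -2

x = [-3, 1, 2, 0, 1, -2]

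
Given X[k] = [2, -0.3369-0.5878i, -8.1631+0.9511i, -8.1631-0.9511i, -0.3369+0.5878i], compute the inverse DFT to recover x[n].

x[n] = (1/5) Σ(k=0 to 4) X[k] · e^(2πikn/5)

Computing each x[n]:
x[0] = -3
x[1] = 3
x[2] = 0
x[3] = -1
x[4] = 3

x = [-3, 3, 0, -1, 3]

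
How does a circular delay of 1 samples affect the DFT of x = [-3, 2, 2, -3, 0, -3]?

Time shift by 1: X_shifted[k] = ω_6^(1k) · X[k]
Shifted x = [-3, -3, 2, 2, -3, 0]

DFT(x[n-1]) = [-5, -6.0000-1.7321i, 1.0000+6.9282i, -3, 1.0000-6.9282i, -6.0000+1.7321i]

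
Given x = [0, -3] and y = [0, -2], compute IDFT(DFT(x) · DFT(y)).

(x ⊛ y)[n] = Σ(m=0 to 1) x[m] · y[(n-m) mod 2]

Computing each output sample:
(x ⊛ y)[0] = 6
(x ⊛ y)[1] = 0

x ⊛ y = [6, 0]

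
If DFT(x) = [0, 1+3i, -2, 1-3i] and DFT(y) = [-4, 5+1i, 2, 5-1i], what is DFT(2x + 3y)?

By linearity: DFT(2x + 3y) = 2·DFT(x) + 3·DFT(y)
= 2·[0, 1+3i, -2, 1-3i] + 3·[-4, 5+1i, 2, 5-1i]

Computing element-wise:
Z[0] = 2·(0) + 3·(-4) = -12
Z[1] = 2·(1+3i) + 3·(5+1i) = 17+9i
Z[2] = 2·(-2) + 3·(2) = 2
Z[3] = 2·(1-3i) + 3·(5-1i) = 17-9i

DFT(2x + 3y) = 2·X + 3·Y = [-12, 17+9i, 2, 17-9i]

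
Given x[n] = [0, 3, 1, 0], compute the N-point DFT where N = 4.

X[k] = Σ(n=0 to 3) x[n] · ω_4^(nk)
where ω_4 = e^(-2πi/4)

Computing each X[k]:
X[0] = 4
X[1] = -1-3i
X[2] = -2
X[3] = -1+3i

X = [4, -1-3i, -2, -1+3i]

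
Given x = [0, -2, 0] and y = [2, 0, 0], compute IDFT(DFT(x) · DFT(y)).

(x ⊛ y)[n] = Σ(m=0 to 2) x[m] · y[(n-m) mod 3]

Computing each output sample:
(x ⊛ y)[0] = 0
(x ⊛ y)[1] = -4
(x ⊛ y)[2] = 0

x ⊛ y = [0, -4, 0]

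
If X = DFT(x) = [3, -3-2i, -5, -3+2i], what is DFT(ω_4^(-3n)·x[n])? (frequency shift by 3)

Modulation property: DFT(ω_4^(-3n)·x[n]) = X[(k-3) mod 4], so circularly shift X by 3 positions.

X[k-3] = [-3-2i, -5, -3+2i, 3]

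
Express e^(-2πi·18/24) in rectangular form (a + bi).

ω_24^18 = e^(-2πi·18/24)
= cos(-2π·18/24) + i·sin(-2π·18/24)
= cos(-36π/24) + i·sin(-36π/24)

ω_24^18 = cos(-36π/24) + i·sin(-36π/24) = 1i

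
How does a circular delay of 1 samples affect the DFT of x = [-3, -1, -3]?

Time shift by 1: X_shifted[k] = ω_3^(1k) · X[k]
Shifted x = [-3, -3, -1]

DFT(x[n-1]) = [-7, -1.0000+1.7321i, -1.0000-1.7321i]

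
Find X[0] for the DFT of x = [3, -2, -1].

X[0] = Σ(n=0 to 2) x[n] · ω_3^0 = Σ x[n]
= (3) + (-2) + (-1)

X[0] = 0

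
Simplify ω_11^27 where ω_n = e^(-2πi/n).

Since ω_11^11 = 1, powers reduce modulo 11.
27 mod 11 = 5
So ω_11^27 = ω_11^5 = e^(-2πi·5/11)

ω_11^27 = ω_11^5 = -0.9595-0.2817i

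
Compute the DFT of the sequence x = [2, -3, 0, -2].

X[k] = Σ(n=0 to 3) x[n] · ω_4^(nk)
where ω_4 = e^(-2πi/4)

Computing each X[k]:
X[0] = -3
X[1] = 2+1i
X[2] = 7
X[3] = 2-1i

X = [-3, 2+1i, 7, 2-1i]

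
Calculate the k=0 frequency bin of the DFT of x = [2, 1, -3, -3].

X[0] = Σ(n=0 to 3) x[n] · ω_4^0 = Σ x[n]
= (2) + (1) + (-3) + (-3)

X[0] = -3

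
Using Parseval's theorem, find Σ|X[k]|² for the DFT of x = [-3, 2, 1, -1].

Parseval: Σ|x[n]|² = (1/N)Σ|X[k]|², so Σ|X[k]|² = N·Σ|x[n]|² = 4·15.0000

Σ|X[k]|² = N·Σ|x[n]|² = 4·15.0000 = 60.0000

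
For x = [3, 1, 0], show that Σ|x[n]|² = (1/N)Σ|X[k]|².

Time domain:
Σ|x[n]|² = |3|² + |1|² + |0|² = 10.0000

Frequency domain:
(1/3)Σ|X[k]|² = (1/3)(|4|² + |2.5000-0.8660i|² + |2.5000+0.8660i|²) = (1/3)·30.0000 = 10.0000

Both sides agree, confirming Parseval's theorem.

Σ|x[n]|² = (1/N)Σ|X[k]|² = 10.0000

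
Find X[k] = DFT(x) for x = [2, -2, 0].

X[k] = Σ(n=0 to 2) x[n] · ω_3^(nk)
where ω_3 = e^(-2πi/3)

Computing each X[k]:
X[0] = 0
X[1] = 3.0000+1.7321i
X[2] = 3.0000-1.7321i

X = [0, 3.0000+1.7321i, 3.0000-1.7321i]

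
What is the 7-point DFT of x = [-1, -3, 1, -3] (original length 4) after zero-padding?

Original 4-point DFT: [-6, -2, 6, -2]
Zero-padded 7-point DFT provides frequency interpolation.

DFT_7([x, 0, ...]) = [-6, -0.3901+2.6722i, -3.1039+1.0132i, 2.9940+5.0083i, 2.9940-5.0083i, -3.1039-1.0132i, -0.3901-2.6722i]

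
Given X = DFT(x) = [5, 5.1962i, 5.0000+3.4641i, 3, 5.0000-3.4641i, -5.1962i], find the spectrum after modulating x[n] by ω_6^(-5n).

Modulation property: DFT(ω_6^(-5n)·x[n]) = X[(k-5) mod 6], so circularly shift X by 5 positions.

X[k-5] = [5.1962i, 5.0000+3.4641i, 3, 5.0000-3.4641i, -5.1962i, 5]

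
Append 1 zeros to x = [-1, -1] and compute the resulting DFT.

Original 2-point DFT: [-2, 0]
Zero-padded 3-point DFT provides frequency interpolation.

DFT_3([x, 0, ...]) = [-2, -0.5000+0.8660i, -0.5000-0.8660i]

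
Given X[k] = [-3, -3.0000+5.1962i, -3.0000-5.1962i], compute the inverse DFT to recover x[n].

x[n] = (1/3) Σ(k=0 to 2) X[k] · e^(2πikn/3)

Computing each x[n]:
x[0] = -3
x[1] = -3
x[2] = 3

x = [-3, -3, 3]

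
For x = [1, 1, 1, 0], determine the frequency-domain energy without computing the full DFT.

Parseval: Σ|x[n]|² = (1/N)Σ|X[k]|², so Σ|X[k]|² = N·Σ|x[n]|² = 4·3.0000

Σ|X[k]|² = N·Σ|x[n]|² = 4·3.0000 = 12.0000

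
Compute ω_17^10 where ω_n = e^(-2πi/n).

ω_17^10 = e^(-2πi·10/17)
= cos(-2π·10/17) + i·sin(-2π·10/17)
= cos(-20π/17) + i·sin(-20π/17)

ω_17^10 = cos(-20π/17) + i·sin(-20π/17) = -0.8502+0.5264i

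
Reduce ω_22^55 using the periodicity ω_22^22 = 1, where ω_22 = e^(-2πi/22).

Since ω_22^22 = 1, powers reduce modulo 22.
55 mod 22 = 11
So ω_22^55 = ω_22^11 = e^(-2πi·11/22)

ω_22^55 = ω_22^11 = -1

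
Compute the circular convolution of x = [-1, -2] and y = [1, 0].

(x ⊛ y)[n] = Σ(m=0 to 1) x[m] · y[(n-m) mod 2]

Computing each output sample:
(x ⊛ y)[0] = -1
(x ⊛ y)[1] = -2

x ⊛ y = [-1, -2]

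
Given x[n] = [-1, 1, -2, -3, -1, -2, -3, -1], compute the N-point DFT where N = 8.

X[k] = Σ(n=0 to 7) x[n] · ω_8^(nk)
where ω_8 = e^(-2πi/8)

Computing each X[k]:
X[0] = -12
X[1] = 3.5355-1.7071i
X[2] = 3-3i
X[3] = -3.5355+0.2929i
X[4] = -2
X[5] = -3.5355-0.2929i
X[6] = 3+3i
X[7] = 3.5355+1.7071i

X = [-12, 3.5355-1.7071i, 3-3i, -3.5355+0.2929i, -2, -3.5355-0.2929i, 3+3i, 3.5355+1.7071i]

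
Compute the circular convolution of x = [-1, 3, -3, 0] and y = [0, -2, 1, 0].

(x ⊛ y)[n] = Σ(m=0 to 3) x[m] · y[(n-m) mod 4]

Computing each output sample:
(x ⊛ y)[0] = -3
(x ⊛ y)[1] = 2
(x ⊛ y)[2] = -7
(x ⊛ y)[3] = 9

x ⊛ y = [-3, 2, -7, 9]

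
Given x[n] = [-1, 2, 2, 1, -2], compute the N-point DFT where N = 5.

X[k] = Σ(n=0 to 4) x[n] · ω_5^(nk)
where ω_5 = e^(-2πi/5)

Computing each X[k]:
X[0] = 2
X[1] = -3.4271-4.3920i
X[2] = -0.0729-1.4001i
X[3] = -0.0729+1.4001i
X[4] = -3.4271+4.3920i

X = [2, -3.4271-4.3920i, -0.0729-1.4001i, -0.0729+1.4001i, -3.4271+4.3920i]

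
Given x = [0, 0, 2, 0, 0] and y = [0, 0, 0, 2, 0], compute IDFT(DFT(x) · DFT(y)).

(x ⊛ y)[n] = Σ(m=0 to 4) x[m] · y[(n-m) mod 5]

Computing each output sample:
(x ⊛ y)[0] = 4
(x ⊛ y)[1] = 0
(x ⊛ y)[2] = 0
(x ⊛ y)[3] = 0
(x ⊛ y)[4] = 0

x ⊛ y = [4, 0, 0, 0, 0]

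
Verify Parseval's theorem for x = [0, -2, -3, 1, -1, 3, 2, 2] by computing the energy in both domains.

Time domain:
Σ|x[n]|² = |0|² + |-2|² + |-3|² + |1|² + |-1|² + |3|² + |2|² + |2|² = 32.0000

Frequency domain:
(1/8)Σ|X[k]|² = (1/8)(|2|² + |-1.8284+9.2426i|² + |2i|² + |3.8284-0.7574i|² + |-6|² + |3.8284+0.7574i|² + |-2i|² + |-1.8284-9.2426i|²) = (1/8)·256.0000 = 32.0000

Both sides agree, confirming Parseval's theorem.

Σ|x[n]|² = (1/N)Σ|X[k]|² = 32.0000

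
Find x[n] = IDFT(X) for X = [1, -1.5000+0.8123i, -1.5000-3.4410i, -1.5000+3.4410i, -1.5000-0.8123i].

x[n] = (1/5) Σ(k=0 to 4) X[k] · e^(2πikn/5)

Computing each x[n]:
x[0] = -1
x[1] = 1
x[2] = -1
x[3] = 2
x[4] = 0

x = [-1, 1, -1, 2, 0]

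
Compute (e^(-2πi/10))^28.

Since ω_10^10 = 1, powers reduce modulo 10.
28 mod 10 = 8
So ω_10^28 = ω_10^8 = e^(-2πi·8/10)

ω_10^28 = ω_10^8 = 0.3090+0.9511i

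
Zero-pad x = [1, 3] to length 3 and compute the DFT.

Original 2-point DFT: [4, -2]
Zero-padded 3-point DFT provides frequency interpolation.

DFT_3([x, 0, ...]) = [4, -0.5000-2.5981i, -0.5000+2.5981i]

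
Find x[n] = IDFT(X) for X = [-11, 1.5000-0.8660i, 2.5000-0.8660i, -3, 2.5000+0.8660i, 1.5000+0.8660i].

x[n] = (1/6) Σ(k=0 to 5) X[k] · e^(2πikn/6)

Computing each x[n]:
x[0] = -1
x[1] = -1
x[2] = -3
x[3] = -1
x[4] = -3
x[5] = -2

x = [-1, -1, -3, -1, -3, -2]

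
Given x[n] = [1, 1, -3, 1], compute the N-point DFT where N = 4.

X[k] = Σ(n=0 to 3) x[n] · ω_4^(nk)
where ω_4 = e^(-2πi/4)

Computing each X[k]:
X[0] = 0
X[1] = 4
X[2] = -4
X[3] = 4

X = [0, 4, -4, 4]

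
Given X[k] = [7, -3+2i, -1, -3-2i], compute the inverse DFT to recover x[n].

x[n] = (1/4) Σ(k=0 to 3) X[k] · e^(2πikn/4)

Computing each x[n]:
x[0] = 0
x[1] = 1
x[2] = 3
x[3] = 3

x = [0, 1, 3, 3]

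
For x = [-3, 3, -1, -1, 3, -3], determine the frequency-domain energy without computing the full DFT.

Parseval: Σ|x[n]|² = (1/N)Σ|X[k]|², so Σ|X[k]|² = N·Σ|x[n]|² = 6·38.0000

Σ|X[k]|² = N·Σ|x[n]|² = 6·38.0000 = 228.0000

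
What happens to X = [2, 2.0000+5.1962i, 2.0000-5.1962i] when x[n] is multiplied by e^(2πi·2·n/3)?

Modulation property: DFT(ω_3^(-2n)·x[n]) = X[(k-2) mod 3], so circularly shift X by 2 positions.

X[k-2] = [2.0000+5.1962i, 2.0000-5.1962i, 2]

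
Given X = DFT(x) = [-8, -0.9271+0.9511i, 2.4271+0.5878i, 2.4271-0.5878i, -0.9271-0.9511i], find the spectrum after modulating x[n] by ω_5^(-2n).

Modulation property: DFT(ω_5^(-2n)·x[n]) = X[(k-2) mod 5], so circularly shift X by 2 positions.

X[k-2] = [2.4271-0.5878i, -0.9271-0.9511i, -8, -0.9271+0.9511i, 2.4271+0.5878i]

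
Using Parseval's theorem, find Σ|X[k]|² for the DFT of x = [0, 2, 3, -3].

Parseval: Σ|x[n]|² = (1/N)Σ|X[k]|², so Σ|X[k]|² = N·Σ|x[n]|² = 4·22.0000

Σ|X[k]|² = N·Σ|x[n]|² = 4·22.0000 = 88.0000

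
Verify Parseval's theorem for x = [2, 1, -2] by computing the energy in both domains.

Time domain:
Σ|x[n]|² = |2|² + |1|² + |-2|² = 9.0000

Frequency domain:
(1/3)Σ|X[k]|² = (1/3)(|1|² + |2.5000-2.5981i|² + |2.5000+2.5981i|²) = (1/3)·27.0000 = 9.0000

Both sides agree, confirming Parseval's theorem.

Σ|x[n]|² = (1/N)Σ|X[k]|² = 9.0000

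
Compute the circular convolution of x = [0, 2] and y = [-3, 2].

(x ⊛ y)[n] = Σ(m=0 to 1) x[m] · y[(n-m) mod 2]

Computing each output sample:
(x ⊛ y)[0] = 4
(x ⊛ y)[1] = -6

x ⊛ y = [4, -6]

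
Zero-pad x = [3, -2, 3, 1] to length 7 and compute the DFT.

Original 4-point DFT: [5, 3i, 7, -3i]
Zero-padded 7-point DFT provides frequency interpolation.

DFT_7([x, 0, ...]) = [5, 0.1845-1.7950i, 1.3656+4.0333i, 6.4499+2.2383i, 6.4499-2.2383i, 1.3656-4.0333i, 0.1845+1.7950i]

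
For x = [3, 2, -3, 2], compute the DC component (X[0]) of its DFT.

X[0] = Σ(n=0 to 3) x[n] · ω_4^0 = Σ x[n]
= (3) + (2) + (-3) + (2)

X[0] = 4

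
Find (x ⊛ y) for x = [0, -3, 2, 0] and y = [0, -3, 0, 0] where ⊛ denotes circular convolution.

(x ⊛ y)[n] = Σ(m=0 to 3) x[m] · y[(n-m) mod 4]

Computing each output sample:
(x ⊛ y)[0] = 0
(x ⊛ y)[1] = 0
(x ⊛ y)[2] = 9
(x ⊛ y)[3] = -6

x ⊛ y = [0, 0, 9, -6]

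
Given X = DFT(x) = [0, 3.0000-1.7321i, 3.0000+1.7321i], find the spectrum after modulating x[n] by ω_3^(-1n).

Modulation property: DFT(ω_3^(-1n)·x[n]) = X[(k-1) mod 3], so circularly shift X by 1 positions.

X[k-1] = [3.0000+1.7321i, 0, 3.0000-1.7321i]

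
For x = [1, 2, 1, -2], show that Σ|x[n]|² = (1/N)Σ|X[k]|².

Time domain:
Σ|x[n]|² = |1|² + |2|² + |1|² + |-2|² = 10.0000

Frequency domain:
(1/4)Σ|X[k]|² = (1/4)(|2|² + |-4i|² + |2|² + |4i|²) = (1/4)·40.0000 = 10.0000

Both sides agree, confirming Parseval's theorem.

Σ|x[n]|² = (1/N)Σ|X[k]|² = 10.0000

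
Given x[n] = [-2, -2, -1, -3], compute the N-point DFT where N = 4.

X[k] = Σ(n=0 to 3) x[n] · ω_4^(nk)
where ω_4 = e^(-2πi/4)

Computing each X[k]:
X[0] = -8
X[1] = -1-1i
X[2] = 2
X[3] = -1+1i

X = [-8, -1-1i, 2, -1+1i]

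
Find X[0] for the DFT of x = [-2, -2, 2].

X[0] = Σ(n=0 to 2) x[n] · ω_3^0 = Σ x[n]
= (-2) + (-2) + (2)

X[0] = -2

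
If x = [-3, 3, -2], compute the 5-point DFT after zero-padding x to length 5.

Original 3-point DFT: [-2, -3.5000-4.3301i, -3.5000+4.3301i]
Zero-padded 5-point DFT provides frequency interpolation.

DFT_5([x, 0, ...]) = [-2, -0.4549-1.6776i, -6.0451-3.6655i, -6.0451+3.6655i, -0.4549+1.6776i]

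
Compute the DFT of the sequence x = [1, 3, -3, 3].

X[k] = Σ(n=0 to 3) x[n] · ω_4^(nk)
where ω_4 = e^(-2πi/4)

Computing each X[k]:
X[0] = 4
X[1] = 4
X[2] = -8
X[3] = 4

X = [4, 4, -8, 4]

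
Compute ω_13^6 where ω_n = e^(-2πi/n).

ω_13^6 = e^(-2πi·6/13)
= cos(-2π·6/13) + i·sin(-2π·6/13)
= cos(-12π/13) + i·sin(-12π/13)

ω_13^6 = cos(-12π/13) + i·sin(-12π/13) = -0.9709-0.2393i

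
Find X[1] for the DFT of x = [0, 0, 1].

X[1] = Σ(n=0 to 2) x[n] · ω_3^(1n) where ω_3 = e^(-2πi/3)
= (0)·ω_3^0 + (0)·ω_3^1 + (1)·ω_3^2

X[1] = -0.5000+0.8660i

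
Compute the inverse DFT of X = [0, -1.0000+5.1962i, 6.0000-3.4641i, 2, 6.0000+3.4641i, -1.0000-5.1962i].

x[n] = (1/6) Σ(k=0 to 5) X[k] · e^(2πikn/6)

Computing each x[n]:
x[0] = 2
x[1] = -2
x[2] = -3
x[3] = 2
x[4] = 2
x[5] = -1

x = [2, -2, -3, 2, 2, -1]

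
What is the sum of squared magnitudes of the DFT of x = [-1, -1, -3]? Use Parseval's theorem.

Parseval: Σ|x[n]|² = (1/N)Σ|X[k]|², so Σ|X[k]|² = N·Σ|x[n]|² = 3·11.0000

Σ|X[k]|² = N·Σ|x[n]|² = 3·11.0000 = 33.0000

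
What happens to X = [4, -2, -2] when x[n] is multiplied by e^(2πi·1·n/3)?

Modulation property: DFT(ω_3^(-1n)·x[n]) = X[(k-1) mod 3], so circularly shift X by 1 positions.

X[k-1] = [-2, 4, -2]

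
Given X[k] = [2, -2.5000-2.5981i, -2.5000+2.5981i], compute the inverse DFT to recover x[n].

x[n] = (1/3) Σ(k=0 to 2) X[k] · e^(2πikn/3)

Computing each x[n]:
x[0] = -1
x[1] = 3
x[2] = 0

x = [-1, 3, 0]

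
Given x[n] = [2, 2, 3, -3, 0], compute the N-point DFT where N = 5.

X[k] = Σ(n=0 to 4) x[n] · ω_5^(nk)
where ω_5 = e^(-2πi/5)

Computing each X[k]:
X[0] = 4
X[1] = 2.6180-5.4288i
X[2] = 0.3820+4.5308i
X[3] = 0.3820-4.5308i
X[4] = 2.6180+5.4288i

X = [4, 2.6180-5.4288i, 0.3820+4.5308i, 0.3820-4.5308i, 2.6180+5.4288i]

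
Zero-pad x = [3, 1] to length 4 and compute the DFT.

Original 2-point DFT: [4, 2]
Zero-padded 4-point DFT provides frequency interpolation.

DFT_4([x, 0, ...]) = [4, 3-1i, 2, 3+1i]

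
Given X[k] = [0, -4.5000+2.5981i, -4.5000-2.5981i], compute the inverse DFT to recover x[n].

x[n] = (1/3) Σ(k=0 to 2) X[k] · e^(2πikn/3)

Computing each x[n]:
x[0] = -3
x[1] = 0
x[2] = 3

x = [-3, 0, 3]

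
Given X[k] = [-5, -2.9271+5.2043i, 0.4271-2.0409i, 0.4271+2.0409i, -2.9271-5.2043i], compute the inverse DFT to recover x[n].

x[n] = (1/5) Σ(k=0 to 4) X[k] · e^(2πikn/5)

Computing each x[n]:
x[0] = -2
x[1] = -3
x[2] = -2
x[3] = 2
x[4] = 0

x = [-2, -3, -2, 2, 0]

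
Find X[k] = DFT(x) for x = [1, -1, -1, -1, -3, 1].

X[k] = Σ(n=0 to 5) x[n] · ω_6^(nk)
where ω_6 = e^(-2πi/6)

Computing each X[k]:
X[0] = -4
X[1] = 4
X[2] = 2.0000+3.4641i
X[3] = -2
X[4] = 2.0000-3.4641i
X[5] = 4

X = [-4, 4, 2.0000+3.4641i, -2, 2.0000-3.4641i, 4]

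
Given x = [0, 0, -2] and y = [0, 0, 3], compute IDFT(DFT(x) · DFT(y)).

(x ⊛ y)[n] = Σ(m=0 to 2) x[m] · y[(n-m) mod 3]

Computing each output sample:
(x ⊛ y)[0] = 0
(x ⊛ y)[1] = -6
(x ⊛ y)[2] = 0

x ⊛ y = [0, -6, 0]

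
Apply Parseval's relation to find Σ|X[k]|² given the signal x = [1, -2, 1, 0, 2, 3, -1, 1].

Parseval: Σ|x[n]|² = (1/N)Σ|X[k]|², so Σ|X[k]|² = N·Σ|x[n]|² = 8·21.0000

Σ|X[k]|² = N·Σ|x[n]|² = 8·21.0000 = 168.0000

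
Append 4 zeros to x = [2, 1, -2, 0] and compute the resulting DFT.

Original 4-point DFT: [1, 4-1i, -1, 4+1i]
Zero-padded 8-point DFT provides frequency interpolation.

DFT_8([x, 0, ...]) = [1, 2.7071+1.2929i, 4-1i, 1.2929-2.7071i, -1, 1.2929+2.7071i, 4+1i, 2.7071-1.2929i]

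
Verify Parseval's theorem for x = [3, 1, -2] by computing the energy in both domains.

Time domain:
Σ|x[n]|² = |3|² + |1|² + |-2|² = 14.0000

Frequency domain:
(1/3)Σ|X[k]|² = (1/3)(|2|² + |3.5000-2.5981i|² + |3.5000+2.5981i|²) = (1/3)·42.0000 = 14.0000

Both sides agree, confirming Parseval's theorem.

Σ|x[n]|² = (1/N)Σ|X[k]|² = 14.0000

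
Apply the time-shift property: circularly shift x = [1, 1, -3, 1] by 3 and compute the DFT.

Time shift by 3: X_shifted[k] = ω_4^(3k) · X[k]
Shifted x = [1, -3, 1, 1]

DFT(x[n-3]) = [0, 4i, 4, -4i]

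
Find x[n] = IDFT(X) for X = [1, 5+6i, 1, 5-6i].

x[n] = (1/4) Σ(k=0 to 3) X[k] · e^(2πikn/4)

Computing each x[n]:
x[0] = 3
x[1] = -3
x[2] = -2
x[3] = 3

x = [3, -3, -2, 3]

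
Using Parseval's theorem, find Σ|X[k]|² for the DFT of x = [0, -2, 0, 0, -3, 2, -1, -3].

Parseval: Σ|x[n]|² = (1/N)Σ|X[k]|², so Σ|X[k]|² = N·Σ|x[n]|² = 8·27.0000

Σ|X[k]|² = N·Σ|x[n]|² = 8·27.0000 = 216.0000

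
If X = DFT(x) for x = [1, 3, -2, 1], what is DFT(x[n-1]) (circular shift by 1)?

Time shift by 1: X_shifted[k] = ω_4^(1k) · X[k]
Shifted x = [1, 1, 3, -2]

DFT(x[n-1]) = [3, -2-3i, 5, -2+3i]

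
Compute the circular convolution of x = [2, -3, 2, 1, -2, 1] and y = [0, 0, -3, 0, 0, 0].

(x ⊛ y)[n] = Σ(m=0 to 5) x[m] · y[(n-m) mod 6]

Computing each output sample:
(x ⊛ y)[0] = 6
(x ⊛ y)[1] = -3
(x ⊛ y)[2] = -6
(x ⊛ y)[3] = 9
(x ⊛ y)[4] = -6
(x ⊛ y)[5] = -3

x ⊛ y = [6, -3, -6, 9, -6, -3]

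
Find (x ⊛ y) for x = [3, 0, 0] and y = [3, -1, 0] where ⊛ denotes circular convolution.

(x ⊛ y)[n] = Σ(m=0 to 2) x[m] · y[(n-m) mod 3]

Computing each output sample:
(x ⊛ y)[0] = 9
(x ⊛ y)[1] = -3
(x ⊛ y)[2] = 0

x ⊛ y = [9, -3, 0]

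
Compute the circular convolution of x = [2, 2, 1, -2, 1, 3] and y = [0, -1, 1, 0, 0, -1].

(x ⊛ y)[n] = Σ(m=0 to 5) x[m] · y[(n-m) mod 6]

Computing each output sample:
(x ⊛ y)[0] = -4
(x ⊛ y)[1] = 0
(x ⊛ y)[2] = 2
(x ⊛ y)[3] = 0
(x ⊛ y)[4] = 0
(x ⊛ y)[5] = -5

x ⊛ y = [-4, 0, 2, 0, 0, -5]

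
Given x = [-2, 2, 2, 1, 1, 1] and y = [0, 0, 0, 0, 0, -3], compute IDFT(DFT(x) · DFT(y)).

(x ⊛ y)[n] = Σ(m=0 to 5) x[m] · y[(n-m) mod 6]

Computing each output sample:
(x ⊛ y)[0] = -6
(x ⊛ y)[1] = -6
(x ⊛ y)[2] = -3
(x ⊛ y)[3] = -3
(x ⊛ y)[4] = -3
(x ⊛ y)[5] = 6

x ⊛ y = [-6, -6, -3, -3, -3, 6]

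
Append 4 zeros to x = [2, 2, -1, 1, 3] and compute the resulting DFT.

Original 5-point DFT: [7, 3.5451+2.1266i, -2.0451-1.3143i, -2.0451+1.3143i, 3.5451-2.1266i]
Zero-padded 9-point DFT provides frequency interpolation.

DFT_9([x, 0, ...]) = [7, 0.0394-2.1929i, 5.0851+1.1668i, 1.0000-5.1962i, -0.6245+0.7616i, -0.6245-0.7616i, 1.0000+5.1962i, 5.0851-1.1668i, 0.0394+2.1929i]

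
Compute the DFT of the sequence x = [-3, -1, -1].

X[k] = Σ(n=0 to 2) x[n] · ω_3^(nk)
where ω_3 = e^(-2πi/3)

Computing each X[k]:
X[0] = -5
X[1] = -2
X[2] = -2

X = [-5, -2, -2]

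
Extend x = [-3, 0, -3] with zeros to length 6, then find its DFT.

Original 3-point DFT: [-6, -1.5000-2.5981i, -1.5000+2.5981i]
Zero-padded 6-point DFT provides frequency interpolation.

DFT_6([x, 0, ...]) = [-6, -1.5000+2.5981i, -1.5000-2.5981i, -6, -1.5000+2.5981i, -1.5000-2.5981i]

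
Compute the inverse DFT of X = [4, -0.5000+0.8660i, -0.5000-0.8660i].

x[n] = (1/3) Σ(k=0 to 2) X[k] · e^(2πikn/3)

Computing each x[n]:
x[0] = 1
x[1] = 1
x[2] = 2

x = [1, 1, 2]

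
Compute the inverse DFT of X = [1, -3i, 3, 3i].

x[n] = (1/4) Σ(k=0 to 3) X[k] · e^(2πikn/4)

Computing each x[n]:
x[0] = 1
x[1] = 1
x[2] = 1
x[3] = -2

x = [1, 1, 1, -2]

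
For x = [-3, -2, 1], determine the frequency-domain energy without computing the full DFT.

Parseval: Σ|x[n]|² = (1/N)Σ|X[k]|², so Σ|X[k]|² = N·Σ|x[n]|² = 3·14.0000

Σ|X[k]|² = N·Σ|x[n]|² = 3·14.0000 = 42.0000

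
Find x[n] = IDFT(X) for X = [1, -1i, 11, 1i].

x[n] = (1/4) Σ(k=0 to 3) X[k] · e^(2πikn/4)

Computing each x[n]:
x[0] = 3
x[1] = -2
x[2] = 3
x[3] = -3

x = [3, -2, 3, -3]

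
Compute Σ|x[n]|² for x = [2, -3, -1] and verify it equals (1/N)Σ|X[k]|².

Time domain:
Σ|x[n]|² = |2|² + |-3|² + |-1|² = 14.0000

Frequency domain:
(1/3)Σ|X[k]|² = (1/3)(|-2|² + |4.0000+1.7321i|² + |4.0000-1.7321i|²) = (1/3)·42.0000 = 14.0000

Both sides agree, confirming Parseval's theorem.

Σ|x[n]|² = (1/N)Σ|X[k]|² = 14.0000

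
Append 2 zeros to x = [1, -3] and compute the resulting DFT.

Original 2-point DFT: [-2, 4]
Zero-padded 4-point DFT provides frequency interpolation.

DFT_4([x, 0, ...]) = [-2, 1+3i, 4, 1-3i]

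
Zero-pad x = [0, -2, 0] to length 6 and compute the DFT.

Original 3-point DFT: [-2, 1.0000+1.7321i, 1.0000-1.7321i]
Zero-padded 6-point DFT provides frequency interpolation.

DFT_6([x, 0, ...]) = [-2, -1.0000+1.7321i, 1.0000+1.7321i, 2, 1.0000-1.7321i, -1.0000-1.7321i]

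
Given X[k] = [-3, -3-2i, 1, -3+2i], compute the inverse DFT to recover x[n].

x[n] = (1/4) Σ(k=0 to 3) X[k] · e^(2πikn/4)

Computing each x[n]:
x[0] = -2
x[1] = 0
x[2] = 1
x[3] = -2

x = [-2, 0, 1, -2]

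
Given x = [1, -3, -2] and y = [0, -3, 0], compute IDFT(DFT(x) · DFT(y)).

(x ⊛ y)[n] = Σ(m=0 to 2) x[m] · y[(n-m) mod 3]

Computing each output sample:
(x ⊛ y)[0] = 6
(x ⊛ y)[1] = -3
(x ⊛ y)[2] = 9

x ⊛ y = [6, -3, 9]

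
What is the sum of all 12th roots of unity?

Sum of all nth roots of unity equals 0 for n > 1 (geometric series with r ≠ 1).

0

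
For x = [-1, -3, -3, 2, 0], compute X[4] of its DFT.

X[4] = Σ(n=0 to 4) x[n] · ω_5^(4n) where ω_5 = e^(-2πi/5)
= (-1)·ω_5^0 + (-3)·ω_5^4 + (-3)·ω_5^8 + (2)·ω_5^12 + (0)·ω_5^16

X[4] = -1.1180-5.7921i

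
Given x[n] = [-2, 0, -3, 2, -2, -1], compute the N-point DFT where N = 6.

X[k] = Σ(n=0 to 5) x[n] · ω_6^(nk)
where ω_6 = e^(-2πi/6)

Computing each X[k]:
X[0] = -6
X[1] = -2
X[2] = 3.0000-1.7321i
X[3] = -8
X[4] = 3.0000+1.7321i
X[5] = -2

X = [-6, -2, 3.0000-1.7321i, -8, 3.0000+1.7321i, -2]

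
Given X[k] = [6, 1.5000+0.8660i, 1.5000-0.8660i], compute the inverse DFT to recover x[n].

x[n] = (1/3) Σ(k=0 to 2) X[k] · e^(2πikn/3)

Computing each x[n]:
x[0] = 3
x[1] = 1
x[2] = 2

x = [3, 1, 2]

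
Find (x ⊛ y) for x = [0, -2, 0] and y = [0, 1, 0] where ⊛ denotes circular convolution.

(x ⊛ y)[n] = Σ(m=0 to 2) x[m] · y[(n-m) mod 3]

Computing each output sample:
(x ⊛ y)[0] = 0
(x ⊛ y)[1] = 0
(x ⊛ y)[2] = -2

x ⊛ y = [0, 0, -2]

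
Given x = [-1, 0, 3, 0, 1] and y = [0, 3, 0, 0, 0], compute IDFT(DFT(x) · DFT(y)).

(x ⊛ y)[n] = Σ(m=0 to 4) x[m] · y[(n-m) mod 5]

Computing each output sample:
(x ⊛ y)[0] = 3
(x ⊛ y)[1] = -3
(x ⊛ y)[2] = 0
(x ⊛ y)[3] = 9
(x ⊛ y)[4] = 0

x ⊛ y = [3, -3, 0, 9, 0]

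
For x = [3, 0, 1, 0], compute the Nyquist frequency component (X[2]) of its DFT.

X[2] = Σ(n=0 to 3) x[n] · ω_4^(2n) where ω_4 = e^(-2πi/4)
= (3)·ω_4^0 + (0)·ω_4^2 + (1)·ω_4^4 + (0)·ω_4^6

X[2] = 4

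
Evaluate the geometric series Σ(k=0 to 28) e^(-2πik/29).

Sum of all nth roots of unity equals 0 for n > 1 (geometric series with r ≠ 1).

0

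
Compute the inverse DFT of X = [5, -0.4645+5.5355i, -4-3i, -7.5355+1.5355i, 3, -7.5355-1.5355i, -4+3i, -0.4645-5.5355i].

x[n] = (1/8) Σ(k=0 to 7) X[k] · e^(2πikn/8)

Computing each x[n]:
x[0] = -2
x[1] = 1
x[2] = 1
x[3] = -3
x[4] = 2
x[5] = 1
x[6] = 3
x[7] = 2

x = [-2, 1, 1, -3, 2, 1, 3, 2]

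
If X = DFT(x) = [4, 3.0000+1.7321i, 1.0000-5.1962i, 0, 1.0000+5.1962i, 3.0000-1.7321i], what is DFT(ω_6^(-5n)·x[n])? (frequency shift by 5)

Modulation property: DFT(ω_6^(-5n)·x[n]) = X[(k-5) mod 6], so circularly shift X by 5 positions.

X[k-5] = [3.0000+1.7321i, 1.0000-5.1962i, 0, 1.0000+5.1962i, 3.0000-1.7321i, 4]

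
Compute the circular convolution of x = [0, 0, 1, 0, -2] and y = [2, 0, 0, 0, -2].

(x ⊛ y)[n] = Σ(m=0 to 4) x[m] · y[(n-m) mod 5]

Computing each output sample:
(x ⊛ y)[0] = 0
(x ⊛ y)[1] = -2
(x ⊛ y)[2] = 2
(x ⊛ y)[3] = 4
(x ⊛ y)[4] = -4

x ⊛ y = [0, -2, 2, 4, -4]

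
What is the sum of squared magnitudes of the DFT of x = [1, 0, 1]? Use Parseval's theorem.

Parseval: Σ|x[n]|² = (1/N)Σ|X[k]|², so Σ|X[k]|² = N·Σ|x[n]|² = 3·2.0000

Σ|X[k]|² = N·Σ|x[n]|² = 3·2.0000 = 6.0000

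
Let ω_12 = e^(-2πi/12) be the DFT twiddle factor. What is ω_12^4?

ω_12^4 = e^(-2πi·4/12)
= cos(-2π·4/12) + i·sin(-2π·4/12)
= cos(-8π/12) + i·sin(-8π/12)

ω_12^4 = cos(-8π/12) + i·sin(-8π/12) = -0.5000-0.8660i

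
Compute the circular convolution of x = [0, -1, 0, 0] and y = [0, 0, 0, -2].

(x ⊛ y)[n] = Σ(m=0 to 3) x[m] · y[(n-m) mod 4]

Computing each output sample:
(x ⊛ y)[0] = 2
(x ⊛ y)[1] = 0
(x ⊛ y)[2] = 0
(x ⊛ y)[3] = 0

x ⊛ y = [2, 0, 0, 0]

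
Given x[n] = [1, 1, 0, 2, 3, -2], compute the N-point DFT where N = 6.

X[k] = Σ(n=0 to 5) x[n] · ω_6^(nk)
where ω_6 = e^(-2πi/6)

Computing each X[k]:
X[0] = 5
X[1] = -3
X[2] = 2.0000-5.1962i
X[3] = 3
X[4] = 2.0000+5.1962i
X[5] = -3

X = [5, -3, 2.0000-5.1962i, 3, 2.0000+5.1962i, -3]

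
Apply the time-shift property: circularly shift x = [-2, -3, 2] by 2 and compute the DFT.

Time shift by 2: X_shifted[k] = ω_3^(2k) · X[k]
Shifted x = [-3, 2, -2]

DFT(x[n-2]) = [-3, -3.0000-3.4641i, -3.0000+3.4641i]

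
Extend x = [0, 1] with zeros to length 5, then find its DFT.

Original 2-point DFT: [1, -1]
Zero-padded 5-point DFT provides frequency interpolation.

DFT_5([x, 0, ...]) = [1, 0.3090-0.9511i, -0.8090-0.5878i, -0.8090+0.5878i, 0.3090+0.9511i]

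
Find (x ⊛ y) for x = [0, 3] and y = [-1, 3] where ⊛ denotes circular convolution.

(x ⊛ y)[n] = Σ(m=0 to 1) x[m] · y[(n-m) mod 2]

Computing each output sample:
(x ⊛ y)[0] = 9
(x ⊛ y)[1] = -3

x ⊛ y = [9, -3]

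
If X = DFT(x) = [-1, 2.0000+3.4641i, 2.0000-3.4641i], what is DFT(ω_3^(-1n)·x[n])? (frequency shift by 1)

Modulation property: DFT(ω_3^(-1n)·x[n]) = X[(k-1) mod 3], so circularly shift X by 1 positions.

X[k-1] = [2.0000-3.4641i, -1, 2.0000+3.4641i]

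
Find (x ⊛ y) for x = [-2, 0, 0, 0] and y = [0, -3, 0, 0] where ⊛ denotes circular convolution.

(x ⊛ y)[n] = Σ(m=0 to 3) x[m] · y[(n-m) mod 4]

Computing each output sample:
(x ⊛ y)[0] = 0
(x ⊛ y)[1] = 6
(x ⊛ y)[2] = 0
(x ⊛ y)[3] = 0

x ⊛ y = [0, 6, 0, 0]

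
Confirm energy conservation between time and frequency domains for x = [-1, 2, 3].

Time domain:
Σ|x[n]|² = |-1|² + |2|² + |3|² = 14.0000

Frequency domain:
(1/3)Σ|X[k]|² = (1/3)(|4|² + |-3.5000+0.8660i|² + |-3.5000-0.8660i|²) = (1/3)·42.0000 = 14.0000

Both sides agree, confirming Parseval's theorem.

Σ|x[n]|² = (1/N)Σ|X[k]|² = 14.0000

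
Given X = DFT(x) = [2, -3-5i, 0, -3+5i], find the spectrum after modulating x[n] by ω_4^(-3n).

Modulation property: DFT(ω_4^(-3n)·x[n]) = X[(k-3) mod 4], so circularly shift X by 3 positions.

X[k-3] = [-3-5i, 0, -3+5i, 2]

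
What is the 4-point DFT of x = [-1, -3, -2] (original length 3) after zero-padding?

Original 3-point DFT: [-6, 1.5000+0.8660i, 1.5000-0.8660i]
Zero-padded 4-point DFT provides frequency interpolation.

DFT_4([x, 0, ...]) = [-6, 1+3i, 0, 1-3i]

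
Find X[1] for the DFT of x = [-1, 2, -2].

X[1] = Σ(n=0 to 2) x[n] · ω_3^(1n) where ω_3 = e^(-2πi/3)
= (-1)·ω_3^0 + (2)·ω_3^1 + (-2)·ω_3^2

X[1] = -1.0000-3.4641i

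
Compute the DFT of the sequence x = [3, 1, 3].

X[k] = Σ(n=0 to 2) x[n] · ω_3^(nk)
where ω_3 = e^(-2πi/3)

Computing each X[k]:
X[0] = 7
X[1] = 1.0000+1.7321i
X[2] = 1.0000-1.7321i

X = [7, 1.0000+1.7321i, 1.0000-1.7321i]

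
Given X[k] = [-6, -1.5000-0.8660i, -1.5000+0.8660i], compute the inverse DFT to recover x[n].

x[n] = (1/3) Σ(k=0 to 2) X[k] · e^(2πikn/3)

Computing each x[n]:
x[0] = -3
x[1] = -1
x[2] = -2

x = [-3, -1, -2]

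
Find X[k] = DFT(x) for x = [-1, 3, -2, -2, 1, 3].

X[k] = Σ(n=0 to 5) x[n] · ω_6^(nk)
where ω_6 = e^(-2πi/6)

Computing each X[k]:
X[0] = 2
X[1] = 4.5000+2.5981i
X[2] = -5.5000-2.5981i
X[3] = -6
X[4] = -5.5000+2.5981i
X[5] = 4.5000-2.5981i

X = [2, 4.5000+2.5981i, -5.5000-2.5981i, -6, -5.5000+2.5981i, 4.5000-2.5981i]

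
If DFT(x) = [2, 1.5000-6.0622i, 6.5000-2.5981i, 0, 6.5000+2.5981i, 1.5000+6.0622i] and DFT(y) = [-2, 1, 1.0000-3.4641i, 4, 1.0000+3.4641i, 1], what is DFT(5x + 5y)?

By linearity: DFT(5x + 5y) = 5·DFT(x) + 5·DFT(y)
= 5·[2, 1.5000-6.0622i, 6.5000-2.5981i, 0, 6.5000+2.5981i, 1.5000+6.0622i] + 5·[-2, 1, 1.0000-3.4641i, 4, 1.0000+3.4641i, 1]

Computing element-wise:
Z[0] = 5·(2) + 5·(-2) = 0
Z[1] = 5·(1.5000-6.0622i) + 5·(1) = 12.5000-30.3110i
Z[2] = 5·(6.5000-2.5981i) + 5·(1.0000-3.4641i) = 37.5000-30.3110i
Z[3] = 5·(0) + 5·(4) = 20
Z[4] = 5·(6.5000+2.5981i) + 5·(1.0000+3.4641i) = 37.5000+30.3110i
Z[5] = 5·(1.5000+6.0622i) + 5·(1) = 12.5000+30.3110i

DFT(5x + 5y) = 5·X + 5·Y = [0, 12.5000-30.3110i, 37.5000-30.3110i, 20, 37.5000+30.3110i, 12.5000+30.3110i]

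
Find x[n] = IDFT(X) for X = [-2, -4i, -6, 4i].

x[n] = (1/4) Σ(k=0 to 3) X[k] · e^(2πikn/4)

Computing each x[n]:
x[0] = -2
x[1] = 3
x[2] = -2
x[3] = -1

x = [-2, 3, -2, -1]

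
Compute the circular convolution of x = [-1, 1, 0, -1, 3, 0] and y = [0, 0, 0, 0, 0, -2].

(x ⊛ y)[n] = Σ(m=0 to 5) x[m] · y[(n-m) mod 6]

Computing each output sample:
(x ⊛ y)[0] = -2
(x ⊛ y)[1] = 0
(x ⊛ y)[2] = 2
(x ⊛ y)[3] = -6
(x ⊛ y)[4] = 0
(x ⊛ y)[5] = 2

x ⊛ y = [-2, 0, 2, -6, 0, 2]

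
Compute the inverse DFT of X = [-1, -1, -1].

x[n] = (1/3) Σ(k=0 to 2) X[k] · e^(2πikn/3)

Computing each x[n]:
x[0] = -1
x[1] = 0
x[2] = 0

x = [-1, 0, 0]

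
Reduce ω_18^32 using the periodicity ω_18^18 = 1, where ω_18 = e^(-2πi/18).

Since ω_18^18 = 1, powers reduce modulo 18.
32 mod 18 = 14
So ω_18^32 = ω_18^14 = e^(-2πi·14/18)

ω_18^32 = ω_18^14 = 0.1736+0.9848i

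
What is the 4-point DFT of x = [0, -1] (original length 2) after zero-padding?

Original 2-point DFT: [-1, 1]
Zero-padded 4-point DFT provides frequency interpolation.

DFT_4([x, 0, ...]) = [-1, 1i, 1, -1i]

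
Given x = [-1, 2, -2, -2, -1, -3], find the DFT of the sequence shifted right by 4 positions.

Time shift by 4: X_shifted[k] = ω_6^(4k) · X[k]
Shifted x = [-2, -2, -1, -3, -1, 2]

DFT(x[n-4]) = [-7, 2.0000+3.4641i, -4.0000+3.4641i, -1, -4.0000-3.4641i, 2.0000-3.4641i]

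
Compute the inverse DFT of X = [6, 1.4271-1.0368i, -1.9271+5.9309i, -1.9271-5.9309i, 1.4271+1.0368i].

x[n] = (1/5) Σ(k=0 to 4) X[k] · e^(2πikn/5)

Computing each x[n]:
x[0] = 1
x[1] = 1
x[2] = 3
x[3] = -2
x[4] = 3

x = [1, 1, 3, -2, 3]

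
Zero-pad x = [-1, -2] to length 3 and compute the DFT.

Original 2-point DFT: [-3, 1]
Zero-padded 3-point DFT provides frequency interpolation.

DFT_3([x, 0, ...]) = [-3, 1.7321i, -1.7321i]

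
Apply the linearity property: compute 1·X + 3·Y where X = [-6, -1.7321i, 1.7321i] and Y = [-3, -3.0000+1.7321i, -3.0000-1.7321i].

By linearity: DFT(1x + 3y) = 1·DFT(x) + 3·DFT(y)
= 1·[-6, -1.7321i, 1.7321i] + 3·[-3, -3.0000+1.7321i, -3.0000-1.7321i]

Computing element-wise:
Z[0] = 1·(-6) + 3·(-3) = -15
Z[1] = 1·(-1.7321i) + 3·(-3.0000+1.7321i) = -9.0000+3.4642i
Z[2] = 1·(1.7321i) + 3·(-3.0000-1.7321i) = -9.0000-3.4642i

DFT(1x + 3y) = 1·X + 3·Y = [-15, -9.0000+3.4642i, -9.0000-3.4642i]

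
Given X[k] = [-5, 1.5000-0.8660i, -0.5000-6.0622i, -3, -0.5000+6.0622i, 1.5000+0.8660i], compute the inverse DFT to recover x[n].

x[n] = (1/6) Σ(k=0 to 5) X[k] · e^(2πikn/6)

Computing each x[n]:
x[0] = -1
x[1] = 2
x[2] = -3
x[3] = -1
x[4] = 0
x[5] = -2

x = [-1, 2, -3, -1, 0, -2]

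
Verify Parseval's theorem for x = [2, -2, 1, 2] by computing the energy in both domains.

Time domain:
Σ|x[n]|² = |2|² + |-2|² + |1|² + |2|² = 13.0000

Frequency domain:
(1/4)Σ|X[k]|² = (1/4)(|3|² + |1+4i|² + |3|² + |1-4i|²) = (1/4)·52.0000 = 13.0000

Both sides agree, confirming Parseval's theorem.

Σ|x[n]|² = (1/N)Σ|X[k]|² = 13.0000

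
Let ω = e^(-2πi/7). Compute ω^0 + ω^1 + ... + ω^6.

Sum of all nth roots of unity equals 0 for n > 1 (geometric series with r ≠ 1).

0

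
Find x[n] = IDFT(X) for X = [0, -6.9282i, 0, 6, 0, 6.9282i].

x[n] = (1/6) Σ(k=0 to 5) X[k] · e^(2πikn/6)

Computing each x[n]:
x[0] = 1
x[1] = 1
x[2] = 3
x[3] = -1
x[4] = -1
x[5] = -3

x = [1, 1, 3, -1, -1, -3]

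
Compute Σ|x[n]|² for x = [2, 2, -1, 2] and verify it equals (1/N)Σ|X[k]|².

Time domain:
Σ|x[n]|² = |2|² + |2|² + |-1|² + |2|² = 13.0000

Frequency domain:
(1/4)Σ|X[k]|² = (1/4)(|5|² + |3|² + |-3|² + |3|²) = (1/4)·52.0000 = 13.0000

Both sides agree, confirming Parseval's theorem.

Σ|x[n]|² = (1/N)Σ|X[k]|² = 13.0000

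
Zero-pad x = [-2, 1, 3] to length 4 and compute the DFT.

Original 3-point DFT: [2, -4.0000+1.7321i, -4.0000-1.7321i]
Zero-padded 4-point DFT provides frequency interpolation.

DFT_4([x, 0, ...]) = [2, -5-1i, 0, -5+1i]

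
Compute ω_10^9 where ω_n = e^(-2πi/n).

ω_10^9 = e^(-2πi·9/10)
= cos(-2π·9/10) + i·sin(-2π·9/10)
= cos(-18π/10) + i·sin(-18π/10)

ω_10^9 = cos(-18π/10) + i·sin(-18π/10) = 0.8090+0.5878i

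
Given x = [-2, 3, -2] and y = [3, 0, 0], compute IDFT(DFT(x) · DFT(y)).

(x ⊛ y)[n] = Σ(m=0 to 2) x[m] · y[(n-m) mod 3]

Computing each output sample:
(x ⊛ y)[0] = -6
(x ⊛ y)[1] = 9
(x ⊛ y)[2] = -6

x ⊛ y = [-6, 9, -6]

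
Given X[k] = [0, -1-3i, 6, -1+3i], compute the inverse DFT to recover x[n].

x[n] = (1/4) Σ(k=0 to 3) X[k] · e^(2πikn/4)

Computing each x[n]:
x[0] = 1
x[1] = 0
x[2] = 2
x[3] = -3

x = [1, 0, 2, -3]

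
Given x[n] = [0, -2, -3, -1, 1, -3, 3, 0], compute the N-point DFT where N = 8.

X[k] = Σ(n=0 to 7) x[n] · ω_8^(nk)
where ω_8 = e^(-2πi/8)

Computing each X[k]:
X[0] = -5
X[1] = 0.4142+6.0000i
X[2] = 1+4i
X[3] = -2.4142-6.0000i
X[4] = 7
X[5] = -2.4142+6.0000i
X[6] = 1-4i
X[7] = 0.4142-6.0000i

X = [-5, 0.4142+6.0000i, 1+4i, -2.4142-6.0000i, 7, -2.4142+6.0000i, 1-4i, 0.4142-6.0000i]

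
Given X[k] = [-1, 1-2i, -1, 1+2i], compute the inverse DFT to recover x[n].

x[n] = (1/4) Σ(k=0 to 3) X[k] · e^(2πikn/4)

Computing each x[n]:
x[0] = 0
x[1] = 1
x[2] = -1
x[3] = -1

x = [0, 1, -1, -1]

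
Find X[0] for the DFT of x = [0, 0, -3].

X[0] = Σ(n=0 to 2) x[n] · ω_3^0 = Σ x[n]
= (0) + (0) + (-3)

X[0] = -3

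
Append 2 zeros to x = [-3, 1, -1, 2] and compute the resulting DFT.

Original 4-point DFT: [-1, -2+1i, -7, -2-1i]
Zero-padded 6-point DFT provides frequency interpolation.

DFT_6([x, 0, ...]) = [-1, -4, -1.0000-1.7321i, -7, -1.0000+1.7321i, -4]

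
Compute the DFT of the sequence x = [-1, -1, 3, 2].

X[k] = Σ(n=0 to 3) x[n] · ω_4^(nk)
where ω_4 = e^(-2πi/4)

Computing each X[k]:
X[0] = 3
X[1] = -4+3i
X[2] = 1
X[3] = -4-3i

X = [3, -4+3i, 1, -4-3i]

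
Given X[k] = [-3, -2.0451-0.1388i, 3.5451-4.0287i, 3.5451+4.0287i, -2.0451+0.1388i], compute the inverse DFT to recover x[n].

x[n] = (1/5) Σ(k=0 to 4) X[k] · e^(2πikn/5)

Computing each x[n]:
x[0] = 0
x[1] = -1
x[2] = -1
x[3] = 2
x[4] = -3

x = [0, -1, -1, 2, -3]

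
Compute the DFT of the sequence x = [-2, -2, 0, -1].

X[k] = Σ(n=0 to 3) x[n] · ω_4^(nk)
where ω_4 = e^(-2πi/4)

Computing each X[k]:
X[0] = -5
X[1] = -2+1i
X[2] = 1
X[3] = -2-1i

X = [-5, -2+1i, 1, -2-1i]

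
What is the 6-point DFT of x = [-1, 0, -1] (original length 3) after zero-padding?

Original 3-point DFT: [-2, -0.5000-0.8660i, -0.5000+0.8660i]
Zero-padded 6-point DFT provides frequency interpolation.

DFT_6([x, 0, ...]) = [-2, -0.5000+0.8660i, -0.5000-0.8660i, -2, -0.5000+0.8660i, -0.5000-0.8660i]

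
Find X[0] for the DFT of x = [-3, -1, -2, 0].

X[0] = Σ(n=0 to 3) x[n] · ω_4^0 = Σ x[n]
= (-3) + (-1) + (-2) + (0)

X[0] = -6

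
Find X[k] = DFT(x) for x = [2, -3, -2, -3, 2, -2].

X[k] = Σ(n=0 to 5) x[n] · ω_6^(nk)
where ω_6 = e^(-2πi/6)

Computing each X[k]:
X[0] = -6
X[1] = 2.5000+4.3301i
X[2] = 1.5000-2.5981i
X[3] = 10
X[4] = 1.5000+2.5981i
X[5] = 2.5000-4.3301i

X = [-6, 2.5000+4.3301i, 1.5000-2.5981i, 10, 1.5000+2.5981i, 2.5000-4.3301i]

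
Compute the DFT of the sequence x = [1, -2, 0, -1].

X[k] = Σ(n=0 to 3) x[n] · ω_4^(nk)
where ω_4 = e^(-2πi/4)

Computing each X[k]:
X[0] = -2
X[1] = 1+1i
X[2] = 4
X[3] = 1-1i

X = [-2, 1+1i, 4, 1-1i]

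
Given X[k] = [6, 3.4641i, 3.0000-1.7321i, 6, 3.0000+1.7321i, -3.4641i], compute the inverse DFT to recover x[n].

x[n] = (1/6) Σ(k=0 to 5) X[k] · e^(2πikn/6)

Computing each x[n]:
x[0] = 3
x[1] = -1
x[2] = 0
x[3] = 1
x[4] = 3
x[5] = 0

x = [3, -1, 0, 1, 3, 0]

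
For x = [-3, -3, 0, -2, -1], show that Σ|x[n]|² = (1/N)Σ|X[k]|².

Time domain:
Σ|x[n]|² = |-3|² + |-3|² + |0|² + |-2|² + |-1|² = 23.0000

Frequency domain:
(1/5)Σ|X[k]|² = (1/5)(|-9|² + |-2.6180+0.7265i|² + |-0.3820+3.0777i|² + |-0.3820-3.0777i|² + |-2.6180-0.7265i|²) = (1/5)·115.0000 = 23.0000

Both sides agree, confirming Parseval's theorem.

Σ|x[n]|² = (1/N)Σ|X[k]|² = 23.0000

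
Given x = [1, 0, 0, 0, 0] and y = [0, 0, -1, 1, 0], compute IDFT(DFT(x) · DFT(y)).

(x ⊛ y)[n] = Σ(m=0 to 4) x[m] · y[(n-m) mod 5]

Computing each output sample:
(x ⊛ y)[0] = 0
(x ⊛ y)[1] = 0
(x ⊛ y)[2] = -1
(x ⊛ y)[3] = 1
(x ⊛ y)[4] = 0

x ⊛ y = [0, 0, -1, 1, 0]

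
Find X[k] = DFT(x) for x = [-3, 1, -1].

X[k] = Σ(n=0 to 2) x[n] · ω_3^(nk)
where ω_3 = e^(-2πi/3)

Computing each X[k]:
X[0] = -3
X[1] = -3.0000-1.7321i
X[2] = -3.0000+1.7321i

X = [-3, -3.0000-1.7321i, -3.0000+1.7321i]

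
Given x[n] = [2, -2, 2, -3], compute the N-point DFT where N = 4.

X[k] = Σ(n=0 to 3) x[n] · ω_4^(nk)
where ω_4 = e^(-2πi/4)

Computing each X[k]:
X[0] = -1
X[1] = -1i
X[2] = 9
X[3] = 1i

X = [-1, -1i, 9, 1i]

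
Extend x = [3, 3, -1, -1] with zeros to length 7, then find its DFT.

Original 4-point DFT: [4, 4-4i, 0, 4+4i]
Zero-padded 7-point DFT provides frequency interpolation.

DFT_7([x, 0, ...]) = [4, 5.9940-0.9367i, 2.6099-4.1405i, -0.1039-1.1086i, -0.1039+1.1086i, 2.6099+4.1405i, 5.9940+0.9367i]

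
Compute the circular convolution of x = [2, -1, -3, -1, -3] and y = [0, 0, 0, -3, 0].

(x ⊛ y)[n] = Σ(m=0 to 4) x[m] · y[(n-m) mod 5]

Computing each output sample:
(x ⊛ y)[0] = 9
(x ⊛ y)[1] = 3
(x ⊛ y)[2] = 9
(x ⊛ y)[3] = -6
(x ⊛ y)[4] = 3

x ⊛ y = [9, 3, 9, -6, 3]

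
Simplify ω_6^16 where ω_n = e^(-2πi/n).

Since ω_6^6 = 1, powers reduce modulo 6.
16 mod 6 = 4
So ω_6^16 = ω_6^4 = e^(-2πi·4/6)

ω_6^16 = ω_6^4 = -0.5000+0.8660i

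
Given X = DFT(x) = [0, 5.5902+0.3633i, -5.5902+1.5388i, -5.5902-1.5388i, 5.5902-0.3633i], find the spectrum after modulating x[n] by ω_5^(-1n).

Modulation property: DFT(ω_5^(-1n)·x[n]) = X[(k-1) mod 5], so circularly shift X by 1 positions.

X[k-1] = [5.5902-0.3633i, 0, 5.5902+0.3633i, -5.5902+1.5388i, -5.5902-1.5388i]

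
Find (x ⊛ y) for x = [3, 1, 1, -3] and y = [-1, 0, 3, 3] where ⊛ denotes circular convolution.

(x ⊛ y)[n] = Σ(m=0 to 3) x[m] · y[(n-m) mod 4]

Computing each output sample:
(x ⊛ y)[0] = 3
(x ⊛ y)[1] = -7
(x ⊛ y)[2] = -1
(x ⊛ y)[3] = 15

x ⊛ y = [3, -7, -1, 15]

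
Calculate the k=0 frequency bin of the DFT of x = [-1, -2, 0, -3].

X[0] = Σ(n=0 to 3) x[n] · ω_4^0 = Σ x[n]
= (-1) + (-2) + (0) + (-3)

X[0] = -6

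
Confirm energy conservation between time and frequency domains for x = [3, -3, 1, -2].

Time domain:
Σ|x[n]|² = |3|² + |-3|² + |1|² + |-2|² = 23.0000

Frequency domain:
(1/4)Σ|X[k]|² = (1/4)(|-1|² + |2+1i|² + |9|² + |2-1i|²) = (1/4)·92.0000 = 23.0000

Both sides agree, confirming Parseval's theorem.

Σ|x[n]|² = (1/N)Σ|X[k]|² = 23.0000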